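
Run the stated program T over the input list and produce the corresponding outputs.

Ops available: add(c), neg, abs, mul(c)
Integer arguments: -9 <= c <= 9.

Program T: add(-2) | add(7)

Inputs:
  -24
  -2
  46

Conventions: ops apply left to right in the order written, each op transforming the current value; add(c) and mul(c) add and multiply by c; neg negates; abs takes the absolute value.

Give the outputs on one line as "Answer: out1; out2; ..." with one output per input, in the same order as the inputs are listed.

-19; 3; 51

Execution, op by op:
  -24 -> -26 -> -19
  -2 -> -4 -> 3
  46 -> 44 -> 51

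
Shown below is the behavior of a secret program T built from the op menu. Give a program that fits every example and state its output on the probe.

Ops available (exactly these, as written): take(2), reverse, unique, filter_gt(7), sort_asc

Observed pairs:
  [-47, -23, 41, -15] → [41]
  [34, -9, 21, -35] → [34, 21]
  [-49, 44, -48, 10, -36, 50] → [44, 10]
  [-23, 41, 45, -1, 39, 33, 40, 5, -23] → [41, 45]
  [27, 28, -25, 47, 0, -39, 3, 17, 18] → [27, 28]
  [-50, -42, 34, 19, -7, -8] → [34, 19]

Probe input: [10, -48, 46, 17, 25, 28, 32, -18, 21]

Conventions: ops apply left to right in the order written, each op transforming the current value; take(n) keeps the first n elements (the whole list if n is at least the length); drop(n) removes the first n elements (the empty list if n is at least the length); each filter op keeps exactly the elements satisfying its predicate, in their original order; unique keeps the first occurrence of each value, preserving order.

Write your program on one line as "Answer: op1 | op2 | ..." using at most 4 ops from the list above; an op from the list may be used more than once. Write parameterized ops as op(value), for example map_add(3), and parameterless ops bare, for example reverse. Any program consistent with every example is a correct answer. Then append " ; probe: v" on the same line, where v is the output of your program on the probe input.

unique | filter_gt(7) | take(2) ; probe: [10, 46]

Check, running the answer program on each example:
  [-47, -23, 41, -15] -> [-47, -23, 41, -15] -> [41] -> [41]
  [34, -9, 21, -35] -> [34, -9, 21, -35] -> [34, 21] -> [34, 21]
  [-49, 44, -48, 10, -36, 50] -> [-49, 44, -48, 10, -36, 50] -> [44, 10, 50] -> [44, 10]
  [-23, 41, 45, -1, 39, 33, 40, 5, -23] -> [-23, 41, 45, -1, 39, 33, 40, 5] -> [41, 45, 39, 33, 40] -> [41, 45]
  [27, 28, -25, 47, 0, -39, 3, 17, 18] -> [27, 28, -25, 47, 0, -39, 3, 17, 18] -> [27, 28, 47, 17, 18] -> [27, 28]
  [-50, -42, 34, 19, -7, -8] -> [-50, -42, 34, 19, -7, -8] -> [34, 19] -> [34, 19]
  probe: [10, -48, 46, 17, 25, 28, 32, -18, 21] -> [10, -48, 46, 17, 25, 28, 32, -18, 21] -> [10, 46, 17, 25, 28, 32, 21] -> [10, 46]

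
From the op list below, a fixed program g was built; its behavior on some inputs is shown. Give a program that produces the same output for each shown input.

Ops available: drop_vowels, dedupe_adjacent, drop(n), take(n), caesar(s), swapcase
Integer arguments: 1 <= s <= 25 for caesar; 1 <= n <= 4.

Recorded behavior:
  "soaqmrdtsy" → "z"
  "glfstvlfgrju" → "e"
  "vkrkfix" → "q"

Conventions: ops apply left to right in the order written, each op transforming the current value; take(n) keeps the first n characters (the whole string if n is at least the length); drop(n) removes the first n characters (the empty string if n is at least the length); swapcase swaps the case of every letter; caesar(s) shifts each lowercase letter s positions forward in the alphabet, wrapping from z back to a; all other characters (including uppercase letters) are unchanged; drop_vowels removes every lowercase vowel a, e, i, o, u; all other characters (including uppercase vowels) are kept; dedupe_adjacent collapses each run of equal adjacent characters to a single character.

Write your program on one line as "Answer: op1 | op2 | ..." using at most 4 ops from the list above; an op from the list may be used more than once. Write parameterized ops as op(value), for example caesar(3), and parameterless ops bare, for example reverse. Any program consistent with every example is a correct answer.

drop(2) | caesar(25) | take(3) | take(1)

Check, running the answer program on each example:
  "soaqmrdtsy" -> "aqmrdtsy" -> "zplqcsrx" -> "zpl" -> "z"
  "glfstvlfgrju" -> "fstvlfgrju" -> "ersukefqit" -> "ers" -> "e"
  "vkrkfix" -> "rkfix" -> "qjehw" -> "qje" -> "q"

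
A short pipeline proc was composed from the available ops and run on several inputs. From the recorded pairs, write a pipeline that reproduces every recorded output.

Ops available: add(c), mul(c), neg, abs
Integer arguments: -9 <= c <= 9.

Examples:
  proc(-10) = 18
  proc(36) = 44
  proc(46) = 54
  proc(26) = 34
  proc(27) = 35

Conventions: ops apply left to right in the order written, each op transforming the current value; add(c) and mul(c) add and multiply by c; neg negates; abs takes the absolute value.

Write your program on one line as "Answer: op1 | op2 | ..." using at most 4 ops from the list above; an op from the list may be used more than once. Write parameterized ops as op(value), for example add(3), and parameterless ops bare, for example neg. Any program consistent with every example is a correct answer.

neg | abs | add(8)

Check, running the answer program on each example:
  -10 -> 10 -> 10 -> 18
  36 -> -36 -> 36 -> 44
  46 -> -46 -> 46 -> 54
  26 -> -26 -> 26 -> 34
  27 -> -27 -> 27 -> 35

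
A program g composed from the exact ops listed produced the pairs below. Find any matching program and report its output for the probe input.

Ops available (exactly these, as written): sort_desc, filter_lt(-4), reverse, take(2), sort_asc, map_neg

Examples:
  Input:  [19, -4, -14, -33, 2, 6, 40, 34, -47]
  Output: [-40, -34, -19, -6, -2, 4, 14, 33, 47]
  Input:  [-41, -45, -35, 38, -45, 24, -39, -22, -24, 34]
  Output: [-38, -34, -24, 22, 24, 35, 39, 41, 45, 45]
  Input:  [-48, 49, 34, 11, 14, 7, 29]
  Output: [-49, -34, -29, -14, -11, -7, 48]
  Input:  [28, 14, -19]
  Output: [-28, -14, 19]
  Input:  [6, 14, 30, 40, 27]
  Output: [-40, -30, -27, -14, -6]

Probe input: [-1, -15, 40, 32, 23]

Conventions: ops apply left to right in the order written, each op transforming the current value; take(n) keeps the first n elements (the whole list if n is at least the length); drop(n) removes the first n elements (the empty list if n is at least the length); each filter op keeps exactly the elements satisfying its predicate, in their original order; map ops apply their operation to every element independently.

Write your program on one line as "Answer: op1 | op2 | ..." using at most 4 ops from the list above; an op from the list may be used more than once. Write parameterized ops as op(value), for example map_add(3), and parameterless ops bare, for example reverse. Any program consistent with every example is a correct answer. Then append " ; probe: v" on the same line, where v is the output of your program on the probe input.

map_neg | sort_desc | sort_asc ; probe: [-40, -32, -23, 1, 15]

Check, running the answer program on each example:
  [19, -4, -14, -33, 2, 6, 40, 34, -47] -> [-19, 4, 14, 33, -2, -6, -40, -34, 47] -> [47, 33, 14, 4, -2, -6, -19, -34, -40] -> [-40, -34, -19, -6, -2, 4, 14, 33, 47]
  [-41, -45, -35, 38, -45, 24, -39, -22, -24, 34] -> [41, 45, 35, -38, 45, -24, 39, 22, 24, -34] -> [45, 45, 41, 39, 35, 24, 22, -24, -34, -38] -> [-38, -34, -24, 22, 24, 35, 39, 41, 45, 45]
  [-48, 49, 34, 11, 14, 7, 29] -> [48, -49, -34, -11, -14, -7, -29] -> [48, -7, -11, -14, -29, -34, -49] -> [-49, -34, -29, -14, -11, -7, 48]
  [28, 14, -19] -> [-28, -14, 19] -> [19, -14, -28] -> [-28, -14, 19]
  [6, 14, 30, 40, 27] -> [-6, -14, -30, -40, -27] -> [-6, -14, -27, -30, -40] -> [-40, -30, -27, -14, -6]
  probe: [-1, -15, 40, 32, 23] -> [1, 15, -40, -32, -23] -> [15, 1, -23, -32, -40] -> [-40, -32, -23, 1, 15]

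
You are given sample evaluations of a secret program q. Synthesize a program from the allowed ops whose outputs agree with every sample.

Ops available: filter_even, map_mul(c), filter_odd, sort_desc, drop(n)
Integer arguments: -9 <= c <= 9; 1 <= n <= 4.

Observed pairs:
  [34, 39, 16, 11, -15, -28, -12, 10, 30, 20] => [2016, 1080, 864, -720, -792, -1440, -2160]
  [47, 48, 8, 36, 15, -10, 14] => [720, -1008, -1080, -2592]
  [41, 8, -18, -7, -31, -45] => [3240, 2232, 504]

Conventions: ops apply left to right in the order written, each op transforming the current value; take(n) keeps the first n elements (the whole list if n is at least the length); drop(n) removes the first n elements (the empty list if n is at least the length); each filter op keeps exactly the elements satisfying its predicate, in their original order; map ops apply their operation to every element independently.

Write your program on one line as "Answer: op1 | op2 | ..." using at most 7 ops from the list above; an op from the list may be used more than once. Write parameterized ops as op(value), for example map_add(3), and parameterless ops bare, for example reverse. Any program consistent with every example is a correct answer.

drop(3) | sort_desc | map_mul(-4) | map_mul(-2) | map_mul(-9) | sort_desc

Check, running the answer program on each example:
  [34, 39, 16, 11, -15, -28, -12, 10, 30, 20] -> [11, -15, -28, -12, 10, 30, 20] -> [30, 20, 11, 10, -12, -15, -28] -> [-120, -80, -44, -40, 48, 60, 112] -> [240, 160, 88, 80, -96, -120, -224] -> [-2160, -1440, -792, -720, 864, 1080, 2016] -> [2016, 1080, 864, -720, -792, -1440, -2160]
  [47, 48, 8, 36, 15, -10, 14] -> [36, 15, -10, 14] -> [36, 15, 14, -10] -> [-144, -60, -56, 40] -> [288, 120, 112, -80] -> [-2592, -1080, -1008, 720] -> [720, -1008, -1080, -2592]
  [41, 8, -18, -7, -31, -45] -> [-7, -31, -45] -> [-7, -31, -45] -> [28, 124, 180] -> [-56, -248, -360] -> [504, 2232, 3240] -> [3240, 2232, 504]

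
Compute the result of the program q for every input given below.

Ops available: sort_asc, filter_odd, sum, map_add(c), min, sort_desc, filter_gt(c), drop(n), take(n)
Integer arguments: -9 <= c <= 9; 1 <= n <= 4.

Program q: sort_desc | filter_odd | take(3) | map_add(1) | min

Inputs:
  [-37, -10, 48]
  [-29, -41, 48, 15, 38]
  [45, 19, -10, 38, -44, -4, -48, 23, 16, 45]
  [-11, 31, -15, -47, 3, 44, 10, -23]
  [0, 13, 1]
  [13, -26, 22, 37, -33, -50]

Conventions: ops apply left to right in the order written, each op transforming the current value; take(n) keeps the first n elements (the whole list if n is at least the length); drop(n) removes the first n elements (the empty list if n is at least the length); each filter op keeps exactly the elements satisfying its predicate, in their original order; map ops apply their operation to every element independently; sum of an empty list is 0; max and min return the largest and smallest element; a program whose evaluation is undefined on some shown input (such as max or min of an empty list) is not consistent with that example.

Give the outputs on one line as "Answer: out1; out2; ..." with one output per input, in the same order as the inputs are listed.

-36; -40; 24; -10; 2; -32

Execution, op by op:
  [-37, -10, 48] -> [48, -10, -37] -> [-37] -> [-37] -> [-36] -> -36
  [-29, -41, 48, 15, 38] -> [48, 38, 15, -29, -41] -> [15, -29, -41] -> [15, -29, -41] -> [16, -28, -40] -> -40
  [45, 19, -10, 38, -44, -4, -48, 23, 16, 45] -> [45, 45, 38, 23, 19, 16, -4, -10, -44, -48] -> [45, 45, 23, 19] -> [45, 45, 23] -> [46, 46, 24] -> 24
  [-11, 31, -15, -47, 3, 44, 10, -23] -> [44, 31, 10, 3, -11, -15, -23, -47] -> [31, 3, -11, -15, -23, -47] -> [31, 3, -11] -> [32, 4, -10] -> -10
  [0, 13, 1] -> [13, 1, 0] -> [13, 1] -> [13, 1] -> [14, 2] -> 2
  [13, -26, 22, 37, -33, -50] -> [37, 22, 13, -26, -33, -50] -> [37, 13, -33] -> [37, 13, -33] -> [38, 14, -32] -> -32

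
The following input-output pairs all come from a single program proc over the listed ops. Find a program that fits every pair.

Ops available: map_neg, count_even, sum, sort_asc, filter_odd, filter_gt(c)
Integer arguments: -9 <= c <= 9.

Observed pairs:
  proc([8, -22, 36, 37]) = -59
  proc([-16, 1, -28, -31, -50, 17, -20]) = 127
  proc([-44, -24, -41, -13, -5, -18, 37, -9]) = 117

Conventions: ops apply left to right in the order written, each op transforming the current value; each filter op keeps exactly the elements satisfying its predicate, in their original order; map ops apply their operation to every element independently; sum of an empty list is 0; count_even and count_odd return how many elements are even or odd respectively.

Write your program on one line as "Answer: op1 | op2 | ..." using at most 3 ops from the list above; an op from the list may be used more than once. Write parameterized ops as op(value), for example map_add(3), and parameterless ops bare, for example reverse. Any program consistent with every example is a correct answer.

sort_asc | map_neg | sum

Check, running the answer program on each example:
  [8, -22, 36, 37] -> [-22, 8, 36, 37] -> [22, -8, -36, -37] -> -59
  [-16, 1, -28, -31, -50, 17, -20] -> [-50, -31, -28, -20, -16, 1, 17] -> [50, 31, 28, 20, 16, -1, -17] -> 127
  [-44, -24, -41, -13, -5, -18, 37, -9] -> [-44, -41, -24, -18, -13, -9, -5, 37] -> [44, 41, 24, 18, 13, 9, 5, -37] -> 117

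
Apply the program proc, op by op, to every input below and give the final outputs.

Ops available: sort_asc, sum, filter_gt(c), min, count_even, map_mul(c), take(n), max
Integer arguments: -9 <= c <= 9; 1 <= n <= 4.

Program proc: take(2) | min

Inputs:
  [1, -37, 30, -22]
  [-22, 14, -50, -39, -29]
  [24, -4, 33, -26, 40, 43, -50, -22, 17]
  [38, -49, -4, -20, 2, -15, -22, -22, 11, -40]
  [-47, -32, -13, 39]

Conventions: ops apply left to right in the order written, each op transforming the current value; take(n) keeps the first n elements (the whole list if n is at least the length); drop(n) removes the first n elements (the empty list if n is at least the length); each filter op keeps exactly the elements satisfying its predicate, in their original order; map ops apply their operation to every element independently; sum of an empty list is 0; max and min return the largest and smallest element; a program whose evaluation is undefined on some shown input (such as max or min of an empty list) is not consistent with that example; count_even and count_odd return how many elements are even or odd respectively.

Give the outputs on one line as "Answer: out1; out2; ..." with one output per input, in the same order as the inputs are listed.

-37; -22; -4; -49; -47

Execution, op by op:
  [1, -37, 30, -22] -> [1, -37] -> -37
  [-22, 14, -50, -39, -29] -> [-22, 14] -> -22
  [24, -4, 33, -26, 40, 43, -50, -22, 17] -> [24, -4] -> -4
  [38, -49, -4, -20, 2, -15, -22, -22, 11, -40] -> [38, -49] -> -49
  [-47, -32, -13, 39] -> [-47, -32] -> -47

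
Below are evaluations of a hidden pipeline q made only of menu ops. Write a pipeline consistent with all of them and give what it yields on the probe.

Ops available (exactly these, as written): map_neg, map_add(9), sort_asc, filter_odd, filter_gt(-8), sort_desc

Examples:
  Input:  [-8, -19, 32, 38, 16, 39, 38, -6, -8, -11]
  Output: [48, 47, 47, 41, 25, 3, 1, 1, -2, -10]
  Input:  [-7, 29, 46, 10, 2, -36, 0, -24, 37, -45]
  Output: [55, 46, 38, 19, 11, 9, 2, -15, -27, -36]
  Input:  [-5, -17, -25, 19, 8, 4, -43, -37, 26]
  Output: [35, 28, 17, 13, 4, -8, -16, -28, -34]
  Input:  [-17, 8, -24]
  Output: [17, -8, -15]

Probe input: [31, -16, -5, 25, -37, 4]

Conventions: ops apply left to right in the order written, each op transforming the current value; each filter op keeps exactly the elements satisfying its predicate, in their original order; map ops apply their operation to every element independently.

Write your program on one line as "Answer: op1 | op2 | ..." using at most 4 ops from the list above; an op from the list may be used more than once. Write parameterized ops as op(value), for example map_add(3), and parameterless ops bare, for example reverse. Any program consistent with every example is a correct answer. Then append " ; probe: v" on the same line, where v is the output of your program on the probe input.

map_add(9) | sort_asc | sort_desc ; probe: [40, 34, 13, 4, -7, -28]

Check, running the answer program on each example:
  [-8, -19, 32, 38, 16, 39, 38, -6, -8, -11] -> [1, -10, 41, 47, 25, 48, 47, 3, 1, -2] -> [-10, -2, 1, 1, 3, 25, 41, 47, 47, 48] -> [48, 47, 47, 41, 25, 3, 1, 1, -2, -10]
  [-7, 29, 46, 10, 2, -36, 0, -24, 37, -45] -> [2, 38, 55, 19, 11, -27, 9, -15, 46, -36] -> [-36, -27, -15, 2, 9, 11, 19, 38, 46, 55] -> [55, 46, 38, 19, 11, 9, 2, -15, -27, -36]
  [-5, -17, -25, 19, 8, 4, -43, -37, 26] -> [4, -8, -16, 28, 17, 13, -34, -28, 35] -> [-34, -28, -16, -8, 4, 13, 17, 28, 35] -> [35, 28, 17, 13, 4, -8, -16, -28, -34]
  [-17, 8, -24] -> [-8, 17, -15] -> [-15, -8, 17] -> [17, -8, -15]
  probe: [31, -16, -5, 25, -37, 4] -> [40, -7, 4, 34, -28, 13] -> [-28, -7, 4, 13, 34, 40] -> [40, 34, 13, 4, -7, -28]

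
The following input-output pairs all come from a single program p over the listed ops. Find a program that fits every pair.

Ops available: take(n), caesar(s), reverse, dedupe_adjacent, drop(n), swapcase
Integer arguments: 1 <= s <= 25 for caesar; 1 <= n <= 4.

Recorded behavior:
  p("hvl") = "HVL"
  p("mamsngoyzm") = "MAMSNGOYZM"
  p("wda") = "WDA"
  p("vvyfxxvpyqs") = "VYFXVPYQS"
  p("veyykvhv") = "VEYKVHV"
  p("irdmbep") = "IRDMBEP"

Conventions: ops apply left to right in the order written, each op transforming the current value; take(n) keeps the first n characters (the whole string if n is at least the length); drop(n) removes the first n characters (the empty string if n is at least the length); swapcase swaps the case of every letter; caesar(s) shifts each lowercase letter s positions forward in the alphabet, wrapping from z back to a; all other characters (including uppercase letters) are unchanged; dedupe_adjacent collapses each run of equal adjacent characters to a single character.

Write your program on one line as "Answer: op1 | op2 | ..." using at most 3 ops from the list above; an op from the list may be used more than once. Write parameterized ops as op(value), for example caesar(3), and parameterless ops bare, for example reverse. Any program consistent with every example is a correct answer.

dedupe_adjacent | swapcase

Check, running the answer program on each example:
  "hvl" -> "hvl" -> "HVL"
  "mamsngoyzm" -> "mamsngoyzm" -> "MAMSNGOYZM"
  "wda" -> "wda" -> "WDA"
  "vvyfxxvpyqs" -> "vyfxvpyqs" -> "VYFXVPYQS"
  "veyykvhv" -> "veykvhv" -> "VEYKVHV"
  "irdmbep" -> "irdmbep" -> "IRDMBEP"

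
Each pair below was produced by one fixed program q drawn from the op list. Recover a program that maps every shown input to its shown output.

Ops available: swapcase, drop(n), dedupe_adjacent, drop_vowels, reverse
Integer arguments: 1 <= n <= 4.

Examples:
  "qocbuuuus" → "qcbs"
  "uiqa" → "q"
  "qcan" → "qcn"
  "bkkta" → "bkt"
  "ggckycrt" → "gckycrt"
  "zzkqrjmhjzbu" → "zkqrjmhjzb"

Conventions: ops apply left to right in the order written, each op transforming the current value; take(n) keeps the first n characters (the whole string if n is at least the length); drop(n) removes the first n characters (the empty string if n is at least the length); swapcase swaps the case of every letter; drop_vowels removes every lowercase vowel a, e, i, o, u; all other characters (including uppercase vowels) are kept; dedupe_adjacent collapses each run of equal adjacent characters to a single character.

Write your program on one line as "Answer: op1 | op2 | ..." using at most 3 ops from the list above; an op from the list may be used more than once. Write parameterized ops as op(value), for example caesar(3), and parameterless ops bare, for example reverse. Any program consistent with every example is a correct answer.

dedupe_adjacent | drop_vowels

Check, running the answer program on each example:
  "qocbuuuus" -> "qocbus" -> "qcbs"
  "uiqa" -> "uiqa" -> "q"
  "qcan" -> "qcan" -> "qcn"
  "bkkta" -> "bkta" -> "bkt"
  "ggckycrt" -> "gckycrt" -> "gckycrt"
  "zzkqrjmhjzbu" -> "zkqrjmhjzbu" -> "zkqrjmhjzb"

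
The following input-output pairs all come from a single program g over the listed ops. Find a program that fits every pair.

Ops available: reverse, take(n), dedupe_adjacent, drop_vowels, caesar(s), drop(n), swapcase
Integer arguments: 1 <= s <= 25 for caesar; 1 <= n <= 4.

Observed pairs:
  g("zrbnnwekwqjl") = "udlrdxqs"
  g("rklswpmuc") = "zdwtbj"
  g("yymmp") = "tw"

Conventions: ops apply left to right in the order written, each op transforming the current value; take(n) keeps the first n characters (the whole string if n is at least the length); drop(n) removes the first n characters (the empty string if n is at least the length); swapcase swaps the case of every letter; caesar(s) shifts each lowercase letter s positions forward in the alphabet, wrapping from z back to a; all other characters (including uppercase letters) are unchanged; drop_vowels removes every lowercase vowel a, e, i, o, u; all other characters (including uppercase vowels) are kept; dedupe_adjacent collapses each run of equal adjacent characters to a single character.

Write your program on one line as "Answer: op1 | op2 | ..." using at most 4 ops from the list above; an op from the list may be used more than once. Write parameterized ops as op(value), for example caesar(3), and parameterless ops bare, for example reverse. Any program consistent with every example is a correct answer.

drop(2) | caesar(7) | drop(1) | dedupe_adjacent

Check, running the answer program on each example:
  "zrbnnwekwqjl" -> "bnnwekwqjl" -> "iuudlrdxqs" -> "uudlrdxqs" -> "udlrdxqs"
  "rklswpmuc" -> "lswpmuc" -> "szdwtbj" -> "zdwtbj" -> "zdwtbj"
  "yymmp" -> "mmp" -> "ttw" -> "tw" -> "tw"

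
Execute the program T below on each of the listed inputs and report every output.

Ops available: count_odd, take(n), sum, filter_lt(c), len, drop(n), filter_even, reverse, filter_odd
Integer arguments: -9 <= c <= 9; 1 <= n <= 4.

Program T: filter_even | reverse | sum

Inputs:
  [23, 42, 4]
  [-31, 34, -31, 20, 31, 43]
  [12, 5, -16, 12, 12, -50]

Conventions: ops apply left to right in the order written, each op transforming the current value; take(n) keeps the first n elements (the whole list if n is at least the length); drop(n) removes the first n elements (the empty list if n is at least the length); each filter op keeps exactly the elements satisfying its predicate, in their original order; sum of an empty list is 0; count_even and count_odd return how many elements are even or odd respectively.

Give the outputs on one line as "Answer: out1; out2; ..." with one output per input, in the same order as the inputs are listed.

Execution, op by op:
  [23, 42, 4] -> [42, 4] -> [4, 42] -> 46
  [-31, 34, -31, 20, 31, 43] -> [34, 20] -> [20, 34] -> 54
  [12, 5, -16, 12, 12, -50] -> [12, -16, 12, 12, -50] -> [-50, 12, 12, -16, 12] -> -30

46; 54; -30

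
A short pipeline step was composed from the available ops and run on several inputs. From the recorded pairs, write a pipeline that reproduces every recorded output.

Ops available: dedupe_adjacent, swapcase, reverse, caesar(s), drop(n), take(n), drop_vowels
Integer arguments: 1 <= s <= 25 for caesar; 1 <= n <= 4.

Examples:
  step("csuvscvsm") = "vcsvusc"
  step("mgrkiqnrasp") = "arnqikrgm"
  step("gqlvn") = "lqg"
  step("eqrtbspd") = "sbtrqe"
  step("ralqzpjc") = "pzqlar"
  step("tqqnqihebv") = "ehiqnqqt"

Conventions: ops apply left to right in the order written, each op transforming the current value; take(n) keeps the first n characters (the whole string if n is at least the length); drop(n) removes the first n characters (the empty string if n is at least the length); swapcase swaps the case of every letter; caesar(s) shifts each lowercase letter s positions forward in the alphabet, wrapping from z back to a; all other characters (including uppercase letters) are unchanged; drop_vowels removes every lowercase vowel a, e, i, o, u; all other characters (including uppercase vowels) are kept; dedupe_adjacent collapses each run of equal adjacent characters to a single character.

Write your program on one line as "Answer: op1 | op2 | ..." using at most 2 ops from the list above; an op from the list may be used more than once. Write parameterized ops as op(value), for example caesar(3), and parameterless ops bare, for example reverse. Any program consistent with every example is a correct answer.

reverse | drop(2)

Check, running the answer program on each example:
  "csuvscvsm" -> "msvcsvusc" -> "vcsvusc"
  "mgrkiqnrasp" -> "psarnqikrgm" -> "arnqikrgm"
  "gqlvn" -> "nvlqg" -> "lqg"
  "eqrtbspd" -> "dpsbtrqe" -> "sbtrqe"
  "ralqzpjc" -> "cjpzqlar" -> "pzqlar"
  "tqqnqihebv" -> "vbehiqnqqt" -> "ehiqnqqt"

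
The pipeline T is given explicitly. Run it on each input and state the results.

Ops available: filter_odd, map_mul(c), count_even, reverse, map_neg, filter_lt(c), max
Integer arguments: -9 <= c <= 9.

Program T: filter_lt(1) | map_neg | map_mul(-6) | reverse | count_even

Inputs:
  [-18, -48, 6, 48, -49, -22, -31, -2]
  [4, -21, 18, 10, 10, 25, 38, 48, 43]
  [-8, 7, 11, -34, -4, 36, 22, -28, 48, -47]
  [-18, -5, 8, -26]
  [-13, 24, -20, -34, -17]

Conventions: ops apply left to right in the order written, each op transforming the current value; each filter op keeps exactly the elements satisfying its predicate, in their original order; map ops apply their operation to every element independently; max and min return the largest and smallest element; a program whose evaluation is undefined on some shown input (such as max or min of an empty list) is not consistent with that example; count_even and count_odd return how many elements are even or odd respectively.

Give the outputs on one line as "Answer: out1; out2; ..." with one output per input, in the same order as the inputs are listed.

Execution, op by op:
  [-18, -48, 6, 48, -49, -22, -31, -2] -> [-18, -48, -49, -22, -31, -2] -> [18, 48, 49, 22, 31, 2] -> [-108, -288, -294, -132, -186, -12] -> [-12, -186, -132, -294, -288, -108] -> 6
  [4, -21, 18, 10, 10, 25, 38, 48, 43] -> [-21] -> [21] -> [-126] -> [-126] -> 1
  [-8, 7, 11, -34, -4, 36, 22, -28, 48, -47] -> [-8, -34, -4, -28, -47] -> [8, 34, 4, 28, 47] -> [-48, -204, -24, -168, -282] -> [-282, -168, -24, -204, -48] -> 5
  [-18, -5, 8, -26] -> [-18, -5, -26] -> [18, 5, 26] -> [-108, -30, -156] -> [-156, -30, -108] -> 3
  [-13, 24, -20, -34, -17] -> [-13, -20, -34, -17] -> [13, 20, 34, 17] -> [-78, -120, -204, -102] -> [-102, -204, -120, -78] -> 4

6; 1; 5; 3; 4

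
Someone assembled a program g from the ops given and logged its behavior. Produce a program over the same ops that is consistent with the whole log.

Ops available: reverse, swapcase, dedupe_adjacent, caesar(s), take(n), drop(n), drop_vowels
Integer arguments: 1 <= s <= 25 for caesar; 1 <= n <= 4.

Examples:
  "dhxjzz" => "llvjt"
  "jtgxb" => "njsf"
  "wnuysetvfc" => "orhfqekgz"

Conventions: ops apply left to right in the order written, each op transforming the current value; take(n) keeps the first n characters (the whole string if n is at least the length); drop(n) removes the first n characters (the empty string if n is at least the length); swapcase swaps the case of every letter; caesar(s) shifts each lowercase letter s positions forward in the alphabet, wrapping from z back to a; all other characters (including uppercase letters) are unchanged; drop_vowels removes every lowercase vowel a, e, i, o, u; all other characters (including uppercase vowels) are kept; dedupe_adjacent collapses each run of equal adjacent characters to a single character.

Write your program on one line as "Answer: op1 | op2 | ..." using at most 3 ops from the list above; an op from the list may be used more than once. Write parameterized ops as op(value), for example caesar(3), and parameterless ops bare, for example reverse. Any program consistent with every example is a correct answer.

caesar(12) | drop(1) | reverse

Check, running the answer program on each example:
  "dhxjzz" -> "ptjvll" -> "tjvll" -> "llvjt"
  "jtgxb" -> "vfsjn" -> "fsjn" -> "njsf"
  "wnuysetvfc" -> "izgkeqfhro" -> "zgkeqfhro" -> "orhfqekgz"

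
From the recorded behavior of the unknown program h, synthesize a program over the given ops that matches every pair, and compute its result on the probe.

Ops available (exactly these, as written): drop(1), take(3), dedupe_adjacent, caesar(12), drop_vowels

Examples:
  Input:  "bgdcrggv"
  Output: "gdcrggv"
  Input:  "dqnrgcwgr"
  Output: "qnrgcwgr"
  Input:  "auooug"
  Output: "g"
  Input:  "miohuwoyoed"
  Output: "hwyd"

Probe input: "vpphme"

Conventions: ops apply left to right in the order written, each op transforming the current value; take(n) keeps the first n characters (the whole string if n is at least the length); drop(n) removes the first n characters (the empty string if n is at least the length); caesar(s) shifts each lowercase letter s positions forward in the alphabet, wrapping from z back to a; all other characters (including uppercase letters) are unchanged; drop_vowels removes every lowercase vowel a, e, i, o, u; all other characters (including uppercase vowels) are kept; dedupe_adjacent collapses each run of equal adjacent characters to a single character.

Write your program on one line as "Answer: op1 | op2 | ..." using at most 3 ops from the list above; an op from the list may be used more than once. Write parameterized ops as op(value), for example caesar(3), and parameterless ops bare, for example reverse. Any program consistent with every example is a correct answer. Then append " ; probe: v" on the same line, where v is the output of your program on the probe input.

drop(1) | drop_vowels ; probe: "pphm"

Check, running the answer program on each example:
  "bgdcrggv" -> "gdcrggv" -> "gdcrggv"
  "dqnrgcwgr" -> "qnrgcwgr" -> "qnrgcwgr"
  "auooug" -> "uooug" -> "g"
  "miohuwoyoed" -> "iohuwoyoed" -> "hwyd"
  probe: "vpphme" -> "pphme" -> "pphm"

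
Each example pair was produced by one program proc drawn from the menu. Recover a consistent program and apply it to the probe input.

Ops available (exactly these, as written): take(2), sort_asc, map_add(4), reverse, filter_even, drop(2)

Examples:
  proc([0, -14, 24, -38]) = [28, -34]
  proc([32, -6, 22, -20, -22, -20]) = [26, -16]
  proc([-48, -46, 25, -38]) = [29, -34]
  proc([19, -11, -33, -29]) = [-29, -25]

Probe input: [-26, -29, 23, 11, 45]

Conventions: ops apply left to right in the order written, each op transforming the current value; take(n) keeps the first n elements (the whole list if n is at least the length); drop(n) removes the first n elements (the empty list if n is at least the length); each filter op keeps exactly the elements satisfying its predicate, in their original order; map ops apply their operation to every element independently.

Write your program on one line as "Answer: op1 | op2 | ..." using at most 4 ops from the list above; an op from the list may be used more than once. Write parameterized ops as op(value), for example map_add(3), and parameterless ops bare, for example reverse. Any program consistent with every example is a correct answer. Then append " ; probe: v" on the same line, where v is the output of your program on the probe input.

map_add(4) | drop(2) | take(2) ; probe: [27, 15]

Check, running the answer program on each example:
  [0, -14, 24, -38] -> [4, -10, 28, -34] -> [28, -34] -> [28, -34]
  [32, -6, 22, -20, -22, -20] -> [36, -2, 26, -16, -18, -16] -> [26, -16, -18, -16] -> [26, -16]
  [-48, -46, 25, -38] -> [-44, -42, 29, -34] -> [29, -34] -> [29, -34]
  [19, -11, -33, -29] -> [23, -7, -29, -25] -> [-29, -25] -> [-29, -25]
  probe: [-26, -29, 23, 11, 45] -> [-22, -25, 27, 15, 49] -> [27, 15, 49] -> [27, 15]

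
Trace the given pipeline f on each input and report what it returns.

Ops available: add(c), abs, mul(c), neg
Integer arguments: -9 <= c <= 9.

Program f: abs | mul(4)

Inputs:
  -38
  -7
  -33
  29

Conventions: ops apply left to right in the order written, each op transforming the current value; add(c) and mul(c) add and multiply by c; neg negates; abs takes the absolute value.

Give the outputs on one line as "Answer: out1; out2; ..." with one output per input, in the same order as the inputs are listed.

Execution, op by op:
  -38 -> 38 -> 152
  -7 -> 7 -> 28
  -33 -> 33 -> 132
  29 -> 29 -> 116

152; 28; 132; 116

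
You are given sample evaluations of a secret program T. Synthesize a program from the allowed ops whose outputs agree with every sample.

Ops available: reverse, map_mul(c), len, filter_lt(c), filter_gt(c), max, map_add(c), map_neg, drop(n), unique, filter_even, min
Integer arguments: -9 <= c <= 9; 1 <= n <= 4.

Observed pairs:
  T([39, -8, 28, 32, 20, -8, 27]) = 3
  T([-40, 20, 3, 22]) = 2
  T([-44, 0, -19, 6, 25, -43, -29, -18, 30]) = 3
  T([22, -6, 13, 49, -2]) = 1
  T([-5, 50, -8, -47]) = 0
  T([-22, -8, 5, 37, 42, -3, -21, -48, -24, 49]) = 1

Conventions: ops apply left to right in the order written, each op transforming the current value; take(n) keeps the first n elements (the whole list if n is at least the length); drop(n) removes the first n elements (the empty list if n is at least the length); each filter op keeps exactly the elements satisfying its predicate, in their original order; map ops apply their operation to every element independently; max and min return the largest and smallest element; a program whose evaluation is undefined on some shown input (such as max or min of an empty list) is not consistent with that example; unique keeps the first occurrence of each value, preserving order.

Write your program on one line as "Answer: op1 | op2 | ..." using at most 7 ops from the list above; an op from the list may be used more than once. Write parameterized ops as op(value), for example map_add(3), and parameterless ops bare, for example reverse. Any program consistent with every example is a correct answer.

filter_even | map_add(3) | map_mul(-5) | drop(1) | filter_lt(1) | len

Check, running the answer program on each example:
  [39, -8, 28, 32, 20, -8, 27] -> [-8, 28, 32, 20, -8] -> [-5, 31, 35, 23, -5] -> [25, -155, -175, -115, 25] -> [-155, -175, -115, 25] -> [-155, -175, -115] -> 3
  [-40, 20, 3, 22] -> [-40, 20, 22] -> [-37, 23, 25] -> [185, -115, -125] -> [-115, -125] -> [-115, -125] -> 2
  [-44, 0, -19, 6, 25, -43, -29, -18, 30] -> [-44, 0, 6, -18, 30] -> [-41, 3, 9, -15, 33] -> [205, -15, -45, 75, -165] -> [-15, -45, 75, -165] -> [-15, -45, -165] -> 3
  [22, -6, 13, 49, -2] -> [22, -6, -2] -> [25, -3, 1] -> [-125, 15, -5] -> [15, -5] -> [-5] -> 1
  [-5, 50, -8, -47] -> [50, -8] -> [53, -5] -> [-265, 25] -> [25] -> [] -> 0
  [-22, -8, 5, 37, 42, -3, -21, -48, -24, 49] -> [-22, -8, 42, -48, -24] -> [-19, -5, 45, -45, -21] -> [95, 25, -225, 225, 105] -> [25, -225, 225, 105] -> [-225] -> 1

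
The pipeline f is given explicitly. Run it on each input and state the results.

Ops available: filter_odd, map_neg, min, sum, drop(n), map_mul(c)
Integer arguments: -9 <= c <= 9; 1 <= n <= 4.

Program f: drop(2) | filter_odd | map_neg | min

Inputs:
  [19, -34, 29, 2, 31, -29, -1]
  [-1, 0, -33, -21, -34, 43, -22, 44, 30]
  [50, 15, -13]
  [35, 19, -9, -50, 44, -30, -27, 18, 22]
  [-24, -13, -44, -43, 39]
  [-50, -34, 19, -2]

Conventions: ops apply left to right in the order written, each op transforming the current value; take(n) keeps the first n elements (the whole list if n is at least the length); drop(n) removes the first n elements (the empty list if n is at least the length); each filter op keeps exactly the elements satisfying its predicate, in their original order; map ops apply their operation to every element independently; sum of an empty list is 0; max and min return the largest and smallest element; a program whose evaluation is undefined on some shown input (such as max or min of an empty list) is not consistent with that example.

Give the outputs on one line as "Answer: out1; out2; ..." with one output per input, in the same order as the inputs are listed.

-31; -43; 13; 9; -39; -19

Execution, op by op:
  [19, -34, 29, 2, 31, -29, -1] -> [29, 2, 31, -29, -1] -> [29, 31, -29, -1] -> [-29, -31, 29, 1] -> -31
  [-1, 0, -33, -21, -34, 43, -22, 44, 30] -> [-33, -21, -34, 43, -22, 44, 30] -> [-33, -21, 43] -> [33, 21, -43] -> -43
  [50, 15, -13] -> [-13] -> [-13] -> [13] -> 13
  [35, 19, -9, -50, 44, -30, -27, 18, 22] -> [-9, -50, 44, -30, -27, 18, 22] -> [-9, -27] -> [9, 27] -> 9
  [-24, -13, -44, -43, 39] -> [-44, -43, 39] -> [-43, 39] -> [43, -39] -> -39
  [-50, -34, 19, -2] -> [19, -2] -> [19] -> [-19] -> -19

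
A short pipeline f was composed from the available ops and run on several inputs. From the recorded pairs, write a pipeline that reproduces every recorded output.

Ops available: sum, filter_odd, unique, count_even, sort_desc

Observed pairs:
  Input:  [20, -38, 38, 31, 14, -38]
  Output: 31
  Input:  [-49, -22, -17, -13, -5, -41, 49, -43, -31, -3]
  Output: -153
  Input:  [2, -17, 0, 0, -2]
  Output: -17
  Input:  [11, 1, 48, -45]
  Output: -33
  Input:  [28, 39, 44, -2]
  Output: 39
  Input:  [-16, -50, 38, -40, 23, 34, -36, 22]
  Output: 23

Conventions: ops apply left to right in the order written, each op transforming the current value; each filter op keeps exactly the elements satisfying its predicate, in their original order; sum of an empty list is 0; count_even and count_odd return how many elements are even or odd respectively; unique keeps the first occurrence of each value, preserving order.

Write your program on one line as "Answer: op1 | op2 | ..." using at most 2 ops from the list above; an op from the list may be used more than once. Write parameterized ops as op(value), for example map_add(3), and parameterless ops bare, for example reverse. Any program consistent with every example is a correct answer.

filter_odd | sum

Check, running the answer program on each example:
  [20, -38, 38, 31, 14, -38] -> [31] -> 31
  [-49, -22, -17, -13, -5, -41, 49, -43, -31, -3] -> [-49, -17, -13, -5, -41, 49, -43, -31, -3] -> -153
  [2, -17, 0, 0, -2] -> [-17] -> -17
  [11, 1, 48, -45] -> [11, 1, -45] -> -33
  [28, 39, 44, -2] -> [39] -> 39
  [-16, -50, 38, -40, 23, 34, -36, 22] -> [23] -> 23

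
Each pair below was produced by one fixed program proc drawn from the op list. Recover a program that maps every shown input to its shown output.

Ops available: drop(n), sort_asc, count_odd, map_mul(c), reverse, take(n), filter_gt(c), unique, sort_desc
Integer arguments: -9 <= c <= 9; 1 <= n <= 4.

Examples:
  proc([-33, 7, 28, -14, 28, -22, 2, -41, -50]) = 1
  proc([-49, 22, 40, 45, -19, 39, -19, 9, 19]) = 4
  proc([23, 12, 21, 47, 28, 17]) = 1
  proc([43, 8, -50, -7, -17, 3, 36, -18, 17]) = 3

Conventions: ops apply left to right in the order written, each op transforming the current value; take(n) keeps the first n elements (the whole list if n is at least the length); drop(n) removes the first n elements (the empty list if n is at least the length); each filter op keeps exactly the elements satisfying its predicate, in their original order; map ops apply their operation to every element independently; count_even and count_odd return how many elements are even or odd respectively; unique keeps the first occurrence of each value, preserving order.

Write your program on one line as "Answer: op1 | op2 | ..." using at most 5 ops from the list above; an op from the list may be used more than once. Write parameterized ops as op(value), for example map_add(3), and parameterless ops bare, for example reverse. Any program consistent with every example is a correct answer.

drop(1) | sort_desc | drop(3) | count_odd

Check, running the answer program on each example:
  [-33, 7, 28, -14, 28, -22, 2, -41, -50] -> [7, 28, -14, 28, -22, 2, -41, -50] -> [28, 28, 7, 2, -14, -22, -41, -50] -> [2, -14, -22, -41, -50] -> 1
  [-49, 22, 40, 45, -19, 39, -19, 9, 19] -> [22, 40, 45, -19, 39, -19, 9, 19] -> [45, 40, 39, 22, 19, 9, -19, -19] -> [22, 19, 9, -19, -19] -> 4
  [23, 12, 21, 47, 28, 17] -> [12, 21, 47, 28, 17] -> [47, 28, 21, 17, 12] -> [17, 12] -> 1
  [43, 8, -50, -7, -17, 3, 36, -18, 17] -> [8, -50, -7, -17, 3, 36, -18, 17] -> [36, 17, 8, 3, -7, -17, -18, -50] -> [3, -7, -17, -18, -50] -> 3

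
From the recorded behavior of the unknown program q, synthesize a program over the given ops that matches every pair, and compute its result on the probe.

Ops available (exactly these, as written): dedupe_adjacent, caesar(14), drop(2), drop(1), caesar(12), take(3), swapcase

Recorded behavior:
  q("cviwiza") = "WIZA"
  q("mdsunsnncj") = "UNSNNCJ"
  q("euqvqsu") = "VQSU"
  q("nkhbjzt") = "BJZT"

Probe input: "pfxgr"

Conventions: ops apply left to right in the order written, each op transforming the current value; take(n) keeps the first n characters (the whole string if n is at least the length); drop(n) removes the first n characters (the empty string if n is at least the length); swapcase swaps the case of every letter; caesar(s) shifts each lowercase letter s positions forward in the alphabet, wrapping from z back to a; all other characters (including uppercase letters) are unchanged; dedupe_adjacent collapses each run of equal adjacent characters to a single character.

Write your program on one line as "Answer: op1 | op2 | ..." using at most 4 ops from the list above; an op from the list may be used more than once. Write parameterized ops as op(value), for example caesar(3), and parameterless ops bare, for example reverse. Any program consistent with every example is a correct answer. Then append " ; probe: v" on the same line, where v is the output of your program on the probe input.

drop(2) | drop(1) | swapcase ; probe: "GR"

Check, running the answer program on each example:
  "cviwiza" -> "iwiza" -> "wiza" -> "WIZA"
  "mdsunsnncj" -> "sunsnncj" -> "unsnncj" -> "UNSNNCJ"
  "euqvqsu" -> "qvqsu" -> "vqsu" -> "VQSU"
  "nkhbjzt" -> "hbjzt" -> "bjzt" -> "BJZT"
  probe: "pfxgr" -> "xgr" -> "gr" -> "GR"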